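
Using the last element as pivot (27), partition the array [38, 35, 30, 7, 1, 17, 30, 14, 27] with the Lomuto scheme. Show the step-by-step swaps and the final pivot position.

Lomuto partition with pivot = 27:

Initial array: [38, 35, 30, 7, 1, 17, 30, 14, 27]

arr[0]=38 > 27: no swap
arr[1]=35 > 27: no swap
arr[2]=30 > 27: no swap
arr[3]=7 <= 27: swap with position 0, array becomes [7, 35, 30, 38, 1, 17, 30, 14, 27]
arr[4]=1 <= 27: swap with position 1, array becomes [7, 1, 30, 38, 35, 17, 30, 14, 27]
arr[5]=17 <= 27: swap with position 2, array becomes [7, 1, 17, 38, 35, 30, 30, 14, 27]
arr[6]=30 > 27: no swap
arr[7]=14 <= 27: swap with position 3, array becomes [7, 1, 17, 14, 35, 30, 30, 38, 27]

Place pivot at position 4: [7, 1, 17, 14, 27, 30, 30, 38, 35]
Pivot position: 4

After partitioning with pivot 27, the array becomes [7, 1, 17, 14, 27, 30, 30, 38, 35]. The pivot is placed at index 4. All elements to the left of the pivot are <= 27, and all elements to the right are > 27.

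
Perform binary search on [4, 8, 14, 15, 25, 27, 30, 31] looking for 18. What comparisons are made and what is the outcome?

Binary search for 18 in [4, 8, 14, 15, 25, 27, 30, 31]:

lo=0, hi=7, mid=3, arr[mid]=15 -> 15 < 18, search right half
lo=4, hi=7, mid=5, arr[mid]=27 -> 27 > 18, search left half
lo=4, hi=4, mid=4, arr[mid]=25 -> 25 > 18, search left half
lo=4 > hi=3, target 18 not found

Binary search determines that 18 is not in the array after 3 comparisons. The search space was exhausted without finding the target.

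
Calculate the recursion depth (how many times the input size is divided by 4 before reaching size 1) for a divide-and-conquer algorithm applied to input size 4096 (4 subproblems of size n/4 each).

For divide and conquer with division factor 4:

Problem sizes at each level:
Level 0: 4096
Level 1: 1024
Level 2: 256
Level 3: 64
Level 4: 16
Level 5: 4
Level 6: 1

The root is level 0 and the size-1 base case is level 6 (the tree spans levels 0 through 6, i.e. 7 levels counting the root), so the depth is the number of divisions: log_4(4096) = 6

The recursion tree depth is log_4(4096) = 6. At each level, the problem size is divided by 4, so it takes 6 divisions to reduce to a base case of size 1. The algorithm makes 4 recursive calls at each level.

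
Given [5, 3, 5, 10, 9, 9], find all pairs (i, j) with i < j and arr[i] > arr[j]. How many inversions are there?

Finding inversions in [5, 3, 5, 10, 9, 9]:

(0, 1): arr[0]=5 > arr[1]=3
(3, 4): arr[3]=10 > arr[4]=9
(3, 5): arr[3]=10 > arr[5]=9

Total inversions: 3

The array has 3 inversion(s): (0,1), (3,4), (3,5). Each pair (i,j) satisfies i < j and arr[i] > arr[j].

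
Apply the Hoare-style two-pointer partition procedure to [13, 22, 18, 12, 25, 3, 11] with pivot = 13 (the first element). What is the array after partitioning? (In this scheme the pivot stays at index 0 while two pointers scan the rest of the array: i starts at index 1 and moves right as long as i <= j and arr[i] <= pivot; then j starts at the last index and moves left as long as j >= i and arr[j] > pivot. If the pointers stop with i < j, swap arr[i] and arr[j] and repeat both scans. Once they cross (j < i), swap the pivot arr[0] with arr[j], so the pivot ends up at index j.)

Hoare-style two-pointer partition with pivot = 13:

Initial array: [13, 22, 18, 12, 25, 3, 11]

Pointers start at i = 1, j = 6.
i stops at index 1 (arr[1]=22 > 13), j stops at index 6 (arr[6]=11 <= 13): swap arr[1] and arr[6], array becomes [13, 11, 18, 12, 25, 3, 22]
i stops at index 2 (arr[2]=18 > 13), j stops at index 5 (arr[5]=3 <= 13): swap arr[2] and arr[5], array becomes [13, 11, 3, 12, 25, 18, 22]
i ends at 4, j ends at 3: the pointers have crossed (j < i), so scanning stops.

Swap pivot arr[0] with arr[3] to place pivot at position 3: [12, 11, 3, 13, 25, 18, 22]
Pivot position: 3

After partitioning with pivot 13, the array becomes [12, 11, 3, 13, 25, 18, 22]. The pivot is placed at index 3. All elements to the left of the pivot are <= 13, and all elements to the right are > 13.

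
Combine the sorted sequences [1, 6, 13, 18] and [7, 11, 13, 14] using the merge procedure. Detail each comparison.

Merging process:

Compare 1 vs 7: take 1 from left. Merged: [1]
Compare 6 vs 7: take 6 from left. Merged: [1, 6]
Compare 13 vs 7: take 7 from right. Merged: [1, 6, 7]
Compare 13 vs 11: take 11 from right. Merged: [1, 6, 7, 11]
Compare 13 vs 13: take 13 from left. Merged: [1, 6, 7, 11, 13]
Compare 18 vs 13: take 13 from right. Merged: [1, 6, 7, 11, 13, 13]
Compare 18 vs 14: take 14 from right. Merged: [1, 6, 7, 11, 13, 13, 14]
Append remaining from left: [18]. Merged: [1, 6, 7, 11, 13, 13, 14, 18]

Final merged array: [1, 6, 7, 11, 13, 13, 14, 18]
Total comparisons: 7

The merged array is [1, 6, 7, 11, 13, 13, 14, 18], requiring 7 comparisons. The merge step runs in O(n) time where n is the total number of elements.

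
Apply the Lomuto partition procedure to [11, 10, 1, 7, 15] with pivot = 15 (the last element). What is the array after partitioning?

Lomuto partition with pivot = 15:

Initial array: [11, 10, 1, 7, 15]

arr[0]=11 <= 15: swap with position 0, array becomes [11, 10, 1, 7, 15]
arr[1]=10 <= 15: swap with position 1, array becomes [11, 10, 1, 7, 15]
arr[2]=1 <= 15: swap with position 2, array becomes [11, 10, 1, 7, 15]
arr[3]=7 <= 15: swap with position 3, array becomes [11, 10, 1, 7, 15]

Place pivot at position 4: [11, 10, 1, 7, 15]
Pivot position: 4

After partitioning with pivot 15, the array becomes [11, 10, 1, 7, 15]. The pivot is placed at index 4. All elements to the left of the pivot are <= 15, and all elements to the right are > 15.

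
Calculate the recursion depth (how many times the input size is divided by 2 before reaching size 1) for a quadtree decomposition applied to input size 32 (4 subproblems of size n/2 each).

For divide and conquer with division factor 2:

Problem sizes at each level:
Level 0: 32
Level 1: 16
Level 2: 8
Level 3: 4
Level 4: 2
Level 5: 1

The root is level 0 and the size-1 base case is level 5 (the tree spans levels 0 through 5, i.e. 6 levels counting the root), so the depth is the number of divisions: log_2(32) = 5

The recursion tree depth is log_2(32) = 5. At each level, the problem size is divided by 2, so it takes 5 divisions to reduce to a base case of size 1. The algorithm makes 4 recursive calls at each level.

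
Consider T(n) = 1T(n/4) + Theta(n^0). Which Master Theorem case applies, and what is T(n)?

Master Theorem for T(n) = 1T(n/4) + O(n^0):

a = 1, b = 4, c = 0
log_b(a) = log_4(1) = 0.0000

Case 2: c = 0 = log_4(1) = 0.0000
T(n) = O(n^0 log n) = O(log n)

For T(n) = 1T(n/4) + O(n^0): log_4(1) = 0.0000. This is Case 2 of the Master Theorem (c = log_b(a), equal work at all levels), giving O(log n).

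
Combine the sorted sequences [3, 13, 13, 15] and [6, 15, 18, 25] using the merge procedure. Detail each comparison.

Merging process:

Compare 3 vs 6: take 3 from left. Merged: [3]
Compare 13 vs 6: take 6 from right. Merged: [3, 6]
Compare 13 vs 15: take 13 from left. Merged: [3, 6, 13]
Compare 13 vs 15: take 13 from left. Merged: [3, 6, 13, 13]
Compare 15 vs 15: take 15 from left. Merged: [3, 6, 13, 13, 15]
Append remaining from right: [15, 18, 25]. Merged: [3, 6, 13, 13, 15, 15, 18, 25]

Final merged array: [3, 6, 13, 13, 15, 15, 18, 25]
Total comparisons: 5

The merged array is [3, 6, 13, 13, 15, 15, 18, 25], requiring 5 comparisons. The merge step runs in O(n) time where n is the total number of elements.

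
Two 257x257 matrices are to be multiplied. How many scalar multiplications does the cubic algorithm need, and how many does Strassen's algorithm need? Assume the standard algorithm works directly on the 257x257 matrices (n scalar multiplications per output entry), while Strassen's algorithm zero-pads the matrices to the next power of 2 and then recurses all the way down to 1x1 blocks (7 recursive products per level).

Matrix multiplication for 257x257 matrices:

Strassen's algorithm requires power-of-2 dimensions. Pad 257x257 to 512x512 (next power of 2).

Standard algorithm: 257^3 = 16974593 multiplications
Strassen's algorithm: 7^(log2(512)) = 7^9 = 40353607 multiplications
Difference: 16974593 - 40353607 = -23379014 (Strassen uses MORE here due to padding overhead — for small or just-over-power-of-2 n, padding can outweigh the per-level savings)

Standard: 16974593 multiplications (257^3). Strassen: 40353607 multiplications (7^9, after padding to 512x512). Strassen reduces 8 recursive multiplications to 7 at each level.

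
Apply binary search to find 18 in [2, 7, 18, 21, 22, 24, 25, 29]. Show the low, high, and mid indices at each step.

Binary search for 18 in [2, 7, 18, 21, 22, 24, 25, 29]:

lo=0, hi=7, mid=3, arr[mid]=21 -> 21 > 18, search left half
lo=0, hi=2, mid=1, arr[mid]=7 -> 7 < 18, search right half
lo=2, hi=2, mid=2, arr[mid]=18 -> Found target at index 2!

Binary search finds 18 at index 2 after 3 comparisons. The search repeatedly halves the search space by comparing with the middle element.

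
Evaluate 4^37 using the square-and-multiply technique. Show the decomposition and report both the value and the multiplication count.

Computing 4^37 by squaring (build up from 4^1; each line after the first costs one multiplication):

4^1 = 4
4^2 = (4^1)^2 = 4^2 = 16
4^4 = (4^2)^2 = 16^2 = 256
4^8 = (4^4)^2 = 256^2 = 65536
4^9 = 4 * 4^8 = 4 * 65536 = 262144
4^18 = (4^9)^2 = 262144^2 = 68719476736
4^36 = (4^18)^2 = 68719476736^2 = 4722366482869645213696
4^37 = 4 * 4^36 = 4 * 4722366482869645213696 = 18889465931478580854784

Result: 18889465931478580854784
Multiplications needed: 7 (7 lines after 4^1)

4^37 = 18889465931478580854784. Using exponentiation by squaring, this requires 7 multiplications. The key idea: if the exponent is even, square the half-power; if odd, multiply by the base once.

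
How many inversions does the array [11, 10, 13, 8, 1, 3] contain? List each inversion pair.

Finding inversions in [11, 10, 13, 8, 1, 3]:

(0, 1): arr[0]=11 > arr[1]=10
(0, 3): arr[0]=11 > arr[3]=8
(0, 4): arr[0]=11 > arr[4]=1
(0, 5): arr[0]=11 > arr[5]=3
(1, 3): arr[1]=10 > arr[3]=8
(1, 4): arr[1]=10 > arr[4]=1
(1, 5): arr[1]=10 > arr[5]=3
(2, 3): arr[2]=13 > arr[3]=8
(2, 4): arr[2]=13 > arr[4]=1
(2, 5): arr[2]=13 > arr[5]=3
(3, 4): arr[3]=8 > arr[4]=1
(3, 5): arr[3]=8 > arr[5]=3

Total inversions: 12

The array has 12 inversion(s): (0,1), (0,3), (0,4), (0,5), (1,3), (1,4), (1,5), (2,3), (2,4), (2,5), (3,4), (3,5). Each pair (i,j) satisfies i < j and arr[i] > arr[j].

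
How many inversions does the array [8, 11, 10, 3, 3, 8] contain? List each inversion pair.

Finding inversions in [8, 11, 10, 3, 3, 8]:

(0, 3): arr[0]=8 > arr[3]=3
(0, 4): arr[0]=8 > arr[4]=3
(1, 2): arr[1]=11 > arr[2]=10
(1, 3): arr[1]=11 > arr[3]=3
(1, 4): arr[1]=11 > arr[4]=3
(1, 5): arr[1]=11 > arr[5]=8
(2, 3): arr[2]=10 > arr[3]=3
(2, 4): arr[2]=10 > arr[4]=3
(2, 5): arr[2]=10 > arr[5]=8

Total inversions: 9

The array has 9 inversion(s): (0,3), (0,4), (1,2), (1,3), (1,4), (1,5), (2,3), (2,4), (2,5). Each pair (i,j) satisfies i < j and arr[i] > arr[j].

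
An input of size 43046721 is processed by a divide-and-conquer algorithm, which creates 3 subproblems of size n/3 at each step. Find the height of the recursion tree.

For divide and conquer with division factor 3:

Problem sizes at each level:
Level 0: 43046721
Level 1: 14348907
Level 2: 4782969
Level 3: 1594323
Level 4: 531441
Level 5: 177147
Level 6: 59049
Level 7: 19683
Level 8: 6561
Level 9: 2187
Level 10: 729
Level 11: 243
Level 12: 81
Level 13: 27
Level 14: 9
Level 15: 3
Level 16: 1

The root is level 0 and the size-1 base case is level 16 (the tree spans levels 0 through 16, i.e. 17 levels counting the root), so the depth is the number of divisions: log_3(43046721) = 16

The recursion tree depth is log_3(43046721) = 16. At each level, the problem size is divided by 3, so it takes 16 divisions to reduce to a base case of size 1. The algorithm makes 3 recursive calls at each level.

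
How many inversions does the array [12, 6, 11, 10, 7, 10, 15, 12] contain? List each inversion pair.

Finding inversions in [12, 6, 11, 10, 7, 10, 15, 12]:

(0, 1): arr[0]=12 > arr[1]=6
(0, 2): arr[0]=12 > arr[2]=11
(0, 3): arr[0]=12 > arr[3]=10
(0, 4): arr[0]=12 > arr[4]=7
(0, 5): arr[0]=12 > arr[5]=10
(2, 3): arr[2]=11 > arr[3]=10
(2, 4): arr[2]=11 > arr[4]=7
(2, 5): arr[2]=11 > arr[5]=10
(3, 4): arr[3]=10 > arr[4]=7
(6, 7): arr[6]=15 > arr[7]=12

Total inversions: 10

The array has 10 inversion(s): (0,1), (0,2), (0,3), (0,4), (0,5), (2,3), (2,4), (2,5), (3,4), (6,7). Each pair (i,j) satisfies i < j and arr[i] > arr[j].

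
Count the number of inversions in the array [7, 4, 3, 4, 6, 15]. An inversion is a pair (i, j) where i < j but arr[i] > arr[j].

Finding inversions in [7, 4, 3, 4, 6, 15]:

(0, 1): arr[0]=7 > arr[1]=4
(0, 2): arr[0]=7 > arr[2]=3
(0, 3): arr[0]=7 > arr[3]=4
(0, 4): arr[0]=7 > arr[4]=6
(1, 2): arr[1]=4 > arr[2]=3

Total inversions: 5

The array has 5 inversion(s): (0,1), (0,2), (0,3), (0,4), (1,2). Each pair (i,j) satisfies i < j and arr[i] > arr[j].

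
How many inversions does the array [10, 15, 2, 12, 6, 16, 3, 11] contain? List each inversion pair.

Finding inversions in [10, 15, 2, 12, 6, 16, 3, 11]:

(0, 2): arr[0]=10 > arr[2]=2
(0, 4): arr[0]=10 > arr[4]=6
(0, 6): arr[0]=10 > arr[6]=3
(1, 2): arr[1]=15 > arr[2]=2
(1, 3): arr[1]=15 > arr[3]=12
(1, 4): arr[1]=15 > arr[4]=6
(1, 6): arr[1]=15 > arr[6]=3
(1, 7): arr[1]=15 > arr[7]=11
(3, 4): arr[3]=12 > arr[4]=6
(3, 6): arr[3]=12 > arr[6]=3
(3, 7): arr[3]=12 > arr[7]=11
(4, 6): arr[4]=6 > arr[6]=3
(5, 6): arr[5]=16 > arr[6]=3
(5, 7): arr[5]=16 > arr[7]=11

Total inversions: 14

The array has 14 inversion(s): (0,2), (0,4), (0,6), (1,2), (1,3), (1,4), (1,6), (1,7), (3,4), (3,6), (3,7), (4,6), (5,6), (5,7). Each pair (i,j) satisfies i < j and arr[i] > arr[j].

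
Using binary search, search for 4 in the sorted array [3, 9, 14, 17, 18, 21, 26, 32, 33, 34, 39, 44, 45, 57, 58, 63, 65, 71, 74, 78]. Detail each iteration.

Binary search for 4 in [3, 9, 14, 17, 18, 21, 26, 32, 33, 34, 39, 44, 45, 57, 58, 63, 65, 71, 74, 78]:

lo=0, hi=19, mid=9, arr[mid]=34 -> 34 > 4, search left half
lo=0, hi=8, mid=4, arr[mid]=18 -> 18 > 4, search left half
lo=0, hi=3, mid=1, arr[mid]=9 -> 9 > 4, search left half
lo=0, hi=0, mid=0, arr[mid]=3 -> 3 < 4, search right half
lo=1 > hi=0, target 4 not found

Binary search determines that 4 is not in the array after 4 comparisons. The search space was exhausted without finding the target.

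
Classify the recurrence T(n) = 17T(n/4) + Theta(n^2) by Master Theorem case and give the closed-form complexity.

Master Theorem for T(n) = 17T(n/4) + O(n^2):

a = 17, b = 4, c = 2
log_b(a) = log_4(17) = 2.0437

Case 1: c = 2 < log_4(17) = 2.0437
T(n) = O(n^(log_4 17))

For T(n) = 17T(n/4) + O(n^2): log_4(17) = 2.0437. This is Case 1 of the Master Theorem (c < log_b(a), work dominated by leaves), giving O(n^(log_4 17)).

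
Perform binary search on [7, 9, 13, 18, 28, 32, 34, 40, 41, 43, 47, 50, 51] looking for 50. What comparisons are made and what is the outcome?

Binary search for 50 in [7, 9, 13, 18, 28, 32, 34, 40, 41, 43, 47, 50, 51]:

lo=0, hi=12, mid=6, arr[mid]=34 -> 34 < 50, search right half
lo=7, hi=12, mid=9, arr[mid]=43 -> 43 < 50, search right half
lo=10, hi=12, mid=11, arr[mid]=50 -> Found target at index 11!

Binary search finds 50 at index 11 after 3 comparisons. The search repeatedly halves the search space by comparing with the middle element.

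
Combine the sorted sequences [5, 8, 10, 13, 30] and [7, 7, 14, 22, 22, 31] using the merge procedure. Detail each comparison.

Merging process:

Compare 5 vs 7: take 5 from left. Merged: [5]
Compare 8 vs 7: take 7 from right. Merged: [5, 7]
Compare 8 vs 7: take 7 from right. Merged: [5, 7, 7]
Compare 8 vs 14: take 8 from left. Merged: [5, 7, 7, 8]
Compare 10 vs 14: take 10 from left. Merged: [5, 7, 7, 8, 10]
Compare 13 vs 14: take 13 from left. Merged: [5, 7, 7, 8, 10, 13]
Compare 30 vs 14: take 14 from right. Merged: [5, 7, 7, 8, 10, 13, 14]
Compare 30 vs 22: take 22 from right. Merged: [5, 7, 7, 8, 10, 13, 14, 22]
Compare 30 vs 22: take 22 from right. Merged: [5, 7, 7, 8, 10, 13, 14, 22, 22]
Compare 30 vs 31: take 30 from left. Merged: [5, 7, 7, 8, 10, 13, 14, 22, 22, 30]
Append remaining from right: [31]. Merged: [5, 7, 7, 8, 10, 13, 14, 22, 22, 30, 31]

Final merged array: [5, 7, 7, 8, 10, 13, 14, 22, 22, 30, 31]
Total comparisons: 10

The merged array is [5, 7, 7, 8, 10, 13, 14, 22, 22, 30, 31], requiring 10 comparisons. The merge step runs in O(n) time where n is the total number of elements.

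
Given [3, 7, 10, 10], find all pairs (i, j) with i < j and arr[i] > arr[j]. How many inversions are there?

Finding inversions in [3, 7, 10, 10]:


Total inversions: 0

The array has 0 inversions. It is already sorted.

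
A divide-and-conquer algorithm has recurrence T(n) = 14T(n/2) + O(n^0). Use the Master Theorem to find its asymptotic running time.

Master Theorem for T(n) = 14T(n/2) + O(n^0):

a = 14, b = 2, c = 0
log_b(a) = log_2(14) = 3.8074

Case 1: c = 0 < log_2(14) = 3.8074
T(n) = O(n^(log_2 14))

For T(n) = 14T(n/2) + O(n^0): log_2(14) = 3.8074. This is Case 1 of the Master Theorem (c < log_b(a), work dominated by leaves), giving O(n^(log_2 14)).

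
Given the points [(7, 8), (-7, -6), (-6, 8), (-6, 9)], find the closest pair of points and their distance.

Computing all pairwise distances among 4 points:

d((7, 8), (-7, -6)) = 19.799
d((7, 8), (-6, 8)) = 13.0
d((7, 8), (-6, 9)) = 13.0384
d((-7, -6), (-6, 8)) = 14.0357
d((-7, -6), (-6, 9)) = 15.0333
d((-6, 8), (-6, 9)) = 1.0 <-- minimum

Closest pair: (-6, 8) and (-6, 9) with distance 1.0

The closest pair is (-6, 8) and (-6, 9) with Euclidean distance 1.0. For 4 points, brute-force pairwise comparison is shown above. For large n, the divide-and-conquer algorithm (sort by x, recurse on halves, check the dividing strip) achieves O(n log n).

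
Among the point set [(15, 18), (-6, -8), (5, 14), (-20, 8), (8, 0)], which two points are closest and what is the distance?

Computing all pairwise distances among 5 points:

d((15, 18), (-6, -8)) = 33.4215
d((15, 18), (5, 14)) = 10.7703 <-- minimum
d((15, 18), (-20, 8)) = 36.4005
d((15, 18), (8, 0)) = 19.3132
d((-6, -8), (5, 14)) = 24.5967
d((-6, -8), (-20, 8)) = 21.2603
d((-6, -8), (8, 0)) = 16.1245
d((5, 14), (-20, 8)) = 25.7099
d((5, 14), (8, 0)) = 14.3178
d((-20, 8), (8, 0)) = 29.1204

Closest pair: (15, 18) and (5, 14) with distance 10.7703

The closest pair is (15, 18) and (5, 14) with Euclidean distance 10.7703. For 5 points, brute-force pairwise comparison is shown above. For large n, the divide-and-conquer algorithm (sort by x, recurse on halves, check the dividing strip) achieves O(n log n).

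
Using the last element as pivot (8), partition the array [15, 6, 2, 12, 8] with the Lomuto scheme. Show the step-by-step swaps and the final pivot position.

Lomuto partition with pivot = 8:

Initial array: [15, 6, 2, 12, 8]

arr[0]=15 > 8: no swap
arr[1]=6 <= 8: swap with position 0, array becomes [6, 15, 2, 12, 8]
arr[2]=2 <= 8: swap with position 1, array becomes [6, 2, 15, 12, 8]
arr[3]=12 > 8: no swap

Place pivot at position 2: [6, 2, 8, 12, 15]
Pivot position: 2

After partitioning with pivot 8, the array becomes [6, 2, 8, 12, 15]. The pivot is placed at index 2. All elements to the left of the pivot are <= 8, and all elements to the right are > 8.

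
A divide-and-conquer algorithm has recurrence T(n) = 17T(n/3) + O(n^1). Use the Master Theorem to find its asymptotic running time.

Master Theorem for T(n) = 17T(n/3) + O(n^1):

a = 17, b = 3, c = 1
log_b(a) = log_3(17) = 2.5789

Case 1: c = 1 < log_3(17) = 2.5789
T(n) = O(n^(log_3 17))

For T(n) = 17T(n/3) + O(n^1): log_3(17) = 2.5789. This is Case 1 of the Master Theorem (c < log_b(a), work dominated by leaves), giving O(n^(log_3 17)).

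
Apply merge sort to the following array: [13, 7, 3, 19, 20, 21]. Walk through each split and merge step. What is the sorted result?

Merge sort trace:

Split: [13, 7, 3, 19, 20, 21] -> [13, 7, 3] and [19, 20, 21]
  Split: [13, 7, 3] -> [13] and [7, 3]
    Split: [7, 3] -> [7] and [3]
    Merge: [7] + [3] -> [3, 7]
  Merge: [13] + [3, 7] -> [3, 7, 13]
  Split: [19, 20, 21] -> [19] and [20, 21]
    Split: [20, 21] -> [20] and [21]
    Merge: [20] + [21] -> [20, 21]
  Merge: [19] + [20, 21] -> [19, 20, 21]
Merge: [3, 7, 13] + [19, 20, 21] -> [3, 7, 13, 19, 20, 21]

Final sorted array: [3, 7, 13, 19, 20, 21]

The merge sort proceeds by recursively splitting the array and merging sorted halves.
After all merges, the sorted array is [3, 7, 13, 19, 20, 21].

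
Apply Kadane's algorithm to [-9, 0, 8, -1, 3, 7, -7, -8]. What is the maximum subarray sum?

Using Kadane's algorithm on [-9, 0, 8, -1, 3, 7, -7, -8]:

Scanning through the array:
Position 1 (value 0): max_ending_here = 0, max_so_far = 0
Position 2 (value 8): max_ending_here = 8, max_so_far = 8
Position 3 (value -1): max_ending_here = 7, max_so_far = 8
Position 4 (value 3): max_ending_here = 10, max_so_far = 10
Position 5 (value 7): max_ending_here = 17, max_so_far = 17
Position 6 (value -7): max_ending_here = 10, max_so_far = 17
Position 7 (value -8): max_ending_here = 2, max_so_far = 17

Maximum subarray: [0, 8, -1, 3, 7]
Maximum sum: 17

The maximum subarray is [0, 8, -1, 3, 7] with sum 17. This subarray runs from index 1 to index 5.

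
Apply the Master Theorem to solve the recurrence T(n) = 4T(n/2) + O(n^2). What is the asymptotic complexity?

Master Theorem for T(n) = 4T(n/2) + O(n^2):

a = 4, b = 2, c = 2
log_b(a) = log_2(4) = 2.0000

Case 2: c = 2 = log_2(4) = 2.0000
T(n) = O(n^2 log n) = O(n^2 log n)

For T(n) = 4T(n/2) + O(n^2): log_2(4) = 2.0000. This is Case 2 of the Master Theorem (c = log_b(a), equal work at all levels), giving O(n^2 log n).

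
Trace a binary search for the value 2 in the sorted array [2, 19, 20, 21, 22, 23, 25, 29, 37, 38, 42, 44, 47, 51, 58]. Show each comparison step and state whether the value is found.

Binary search for 2 in [2, 19, 20, 21, 22, 23, 25, 29, 37, 38, 42, 44, 47, 51, 58]:

lo=0, hi=14, mid=7, arr[mid]=29 -> 29 > 2, search left half
lo=0, hi=6, mid=3, arr[mid]=21 -> 21 > 2, search left half
lo=0, hi=2, mid=1, arr[mid]=19 -> 19 > 2, search left half
lo=0, hi=0, mid=0, arr[mid]=2 -> Found target at index 0!

Binary search finds 2 at index 0 after 4 comparisons. The search repeatedly halves the search space by comparing with the middle element.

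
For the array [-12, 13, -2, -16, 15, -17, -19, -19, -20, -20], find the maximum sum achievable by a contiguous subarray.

Using Kadane's algorithm on [-12, 13, -2, -16, 15, -17, -19, -19, -20, -20]:

Scanning through the array:
Position 1 (value 13): max_ending_here = 13, max_so_far = 13
Position 2 (value -2): max_ending_here = 11, max_so_far = 13
Position 3 (value -16): max_ending_here = -5, max_so_far = 13
Position 4 (value 15): max_ending_here = 15, max_so_far = 15
Position 5 (value -17): max_ending_here = -2, max_so_far = 15
Position 6 (value -19): max_ending_here = -19, max_so_far = 15
Position 7 (value -19): max_ending_here = -19, max_so_far = 15
Position 8 (value -20): max_ending_here = -20, max_so_far = 15
Position 9 (value -20): max_ending_here = -20, max_so_far = 15

Maximum subarray: [15]
Maximum sum: 15

The maximum subarray is [15] with sum 15. This subarray runs from index 4 to index 4.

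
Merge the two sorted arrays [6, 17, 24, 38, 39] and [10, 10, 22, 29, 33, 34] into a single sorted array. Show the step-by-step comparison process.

Merging process:

Compare 6 vs 10: take 6 from left. Merged: [6]
Compare 17 vs 10: take 10 from right. Merged: [6, 10]
Compare 17 vs 10: take 10 from right. Merged: [6, 10, 10]
Compare 17 vs 22: take 17 from left. Merged: [6, 10, 10, 17]
Compare 24 vs 22: take 22 from right. Merged: [6, 10, 10, 17, 22]
Compare 24 vs 29: take 24 from left. Merged: [6, 10, 10, 17, 22, 24]
Compare 38 vs 29: take 29 from right. Merged: [6, 10, 10, 17, 22, 24, 29]
Compare 38 vs 33: take 33 from right. Merged: [6, 10, 10, 17, 22, 24, 29, 33]
Compare 38 vs 34: take 34 from right. Merged: [6, 10, 10, 17, 22, 24, 29, 33, 34]
Append remaining from left: [38, 39]. Merged: [6, 10, 10, 17, 22, 24, 29, 33, 34, 38, 39]

Final merged array: [6, 10, 10, 17, 22, 24, 29, 33, 34, 38, 39]
Total comparisons: 9

The merged array is [6, 10, 10, 17, 22, 24, 29, 33, 34, 38, 39], requiring 9 comparisons. The merge step runs in O(n) time where n is the total number of elements.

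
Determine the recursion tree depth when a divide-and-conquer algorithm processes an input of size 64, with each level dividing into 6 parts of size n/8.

For divide and conquer with division factor 8:

Problem sizes at each level:
Level 0: 64
Level 1: 8
Level 2: 1

The root is level 0 and the size-1 base case is level 2 (the tree spans levels 0 through 2, i.e. 3 levels counting the root), so the depth is the number of divisions: log_8(64) = 2

The recursion tree depth is log_8(64) = 2. At each level, the problem size is divided by 8, so it takes 2 divisions to reduce to a base case of size 1. The algorithm makes 6 recursive calls at each level.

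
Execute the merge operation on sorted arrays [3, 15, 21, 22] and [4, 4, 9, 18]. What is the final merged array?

Merging process:

Compare 3 vs 4: take 3 from left. Merged: [3]
Compare 15 vs 4: take 4 from right. Merged: [3, 4]
Compare 15 vs 4: take 4 from right. Merged: [3, 4, 4]
Compare 15 vs 9: take 9 from right. Merged: [3, 4, 4, 9]
Compare 15 vs 18: take 15 from left. Merged: [3, 4, 4, 9, 15]
Compare 21 vs 18: take 18 from right. Merged: [3, 4, 4, 9, 15, 18]
Append remaining from left: [21, 22]. Merged: [3, 4, 4, 9, 15, 18, 21, 22]

Final merged array: [3, 4, 4, 9, 15, 18, 21, 22]
Total comparisons: 6

The merged array is [3, 4, 4, 9, 15, 18, 21, 22], requiring 6 comparisons. The merge step runs in O(n) time where n is the total number of elements.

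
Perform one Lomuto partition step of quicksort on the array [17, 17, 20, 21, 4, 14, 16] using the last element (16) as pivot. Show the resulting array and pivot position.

Lomuto partition with pivot = 16:

Initial array: [17, 17, 20, 21, 4, 14, 16]

arr[0]=17 > 16: no swap
arr[1]=17 > 16: no swap
arr[2]=20 > 16: no swap
arr[3]=21 > 16: no swap
arr[4]=4 <= 16: swap with position 0, array becomes [4, 17, 20, 21, 17, 14, 16]
arr[5]=14 <= 16: swap with position 1, array becomes [4, 14, 20, 21, 17, 17, 16]

Place pivot at position 2: [4, 14, 16, 21, 17, 17, 20]
Pivot position: 2

After partitioning with pivot 16, the array becomes [4, 14, 16, 21, 17, 17, 20]. The pivot is placed at index 2. All elements to the left of the pivot are <= 16, and all elements to the right are > 16.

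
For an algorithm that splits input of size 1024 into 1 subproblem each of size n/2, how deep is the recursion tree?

For divide and conquer with division factor 2:

Problem sizes at each level:
Level 0: 1024
Level 1: 512
Level 2: 256
Level 3: 128
Level 4: 64
Level 5: 32
Level 6: 16
Level 7: 8
Level 8: 4
Level 9: 2
Level 10: 1

The root is level 0 and the size-1 base case is level 10 (the tree spans levels 0 through 10, i.e. 11 levels counting the root), so the depth is the number of divisions: log_2(1024) = 10

The recursion tree depth is log_2(1024) = 10. At each level, the problem size is divided by 2, so it takes 10 divisions to reduce to a base case of size 1. The algorithm makes 1 recursive call at each level.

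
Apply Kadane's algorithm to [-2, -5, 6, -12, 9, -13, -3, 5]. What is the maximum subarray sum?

Using Kadane's algorithm on [-2, -5, 6, -12, 9, -13, -3, 5]:

Scanning through the array:
Position 1 (value -5): max_ending_here = -5, max_so_far = -2
Position 2 (value 6): max_ending_here = 6, max_so_far = 6
Position 3 (value -12): max_ending_here = -6, max_so_far = 6
Position 4 (value 9): max_ending_here = 9, max_so_far = 9
Position 5 (value -13): max_ending_here = -4, max_so_far = 9
Position 6 (value -3): max_ending_here = -3, max_so_far = 9
Position 7 (value 5): max_ending_here = 5, max_so_far = 9

Maximum subarray: [9]
Maximum sum: 9

The maximum subarray is [9] with sum 9. This subarray runs from index 4 to index 4.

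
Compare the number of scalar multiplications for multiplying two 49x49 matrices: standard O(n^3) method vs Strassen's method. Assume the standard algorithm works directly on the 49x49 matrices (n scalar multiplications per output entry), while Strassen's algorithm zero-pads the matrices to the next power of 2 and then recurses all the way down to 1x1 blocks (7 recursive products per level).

Matrix multiplication for 49x49 matrices:

Strassen's algorithm requires power-of-2 dimensions. Pad 49x49 to 64x64 (next power of 2).

Standard algorithm: 49^3 = 117649 multiplications
Strassen's algorithm: 7^(log2(64)) = 7^6 = 117649 multiplications
Savings: 117649 - 117649 = 0 multiplications

Standard: 117649 multiplications (49^3). Strassen: 117649 multiplications (7^6, after padding to 64x64). Strassen reduces 8 recursive multiplications to 7 at each level.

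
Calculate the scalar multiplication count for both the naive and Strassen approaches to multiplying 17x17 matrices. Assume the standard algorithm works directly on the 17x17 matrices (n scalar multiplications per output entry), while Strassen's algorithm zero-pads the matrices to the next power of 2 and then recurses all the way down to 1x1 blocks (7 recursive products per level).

Matrix multiplication for 17x17 matrices:

Strassen's algorithm requires power-of-2 dimensions. Pad 17x17 to 32x32 (next power of 2).

Standard algorithm: 17^3 = 4913 multiplications
Strassen's algorithm: 7^(log2(32)) = 7^5 = 16807 multiplications
Difference: 4913 - 16807 = -11894 (Strassen uses MORE here due to padding overhead — for small or just-over-power-of-2 n, padding can outweigh the per-level savings)

Standard: 4913 multiplications (17^3). Strassen: 16807 multiplications (7^5, after padding to 32x32). Strassen reduces 8 recursive multiplications to 7 at each level.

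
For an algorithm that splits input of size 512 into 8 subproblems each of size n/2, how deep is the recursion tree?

For divide and conquer with division factor 2:

Problem sizes at each level:
Level 0: 512
Level 1: 256
Level 2: 128
Level 3: 64
Level 4: 32
Level 5: 16
Level 6: 8
Level 7: 4
Level 8: 2
Level 9: 1

The root is level 0 and the size-1 base case is level 9 (the tree spans levels 0 through 9, i.e. 10 levels counting the root), so the depth is the number of divisions: log_2(512) = 9

The recursion tree depth is log_2(512) = 9. At each level, the problem size is divided by 2, so it takes 9 divisions to reduce to a base case of size 1. The algorithm makes 8 recursive calls at each level.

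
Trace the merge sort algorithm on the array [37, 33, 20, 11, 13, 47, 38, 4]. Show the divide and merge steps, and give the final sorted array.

Merge sort trace:

Split: [37, 33, 20, 11, 13, 47, 38, 4] -> [37, 33, 20, 11] and [13, 47, 38, 4]
  Split: [37, 33, 20, 11] -> [37, 33] and [20, 11]
    Split: [37, 33] -> [37] and [33]
    Merge: [37] + [33] -> [33, 37]
    Split: [20, 11] -> [20] and [11]
    Merge: [20] + [11] -> [11, 20]
  Merge: [33, 37] + [11, 20] -> [11, 20, 33, 37]
  Split: [13, 47, 38, 4] -> [13, 47] and [38, 4]
    Split: [13, 47] -> [13] and [47]
    Merge: [13] + [47] -> [13, 47]
    Split: [38, 4] -> [38] and [4]
    Merge: [38] + [4] -> [4, 38]
  Merge: [13, 47] + [4, 38] -> [4, 13, 38, 47]
Merge: [11, 20, 33, 37] + [4, 13, 38, 47] -> [4, 11, 13, 20, 33, 37, 38, 47]

Final sorted array: [4, 11, 13, 20, 33, 37, 38, 47]

The merge sort proceeds by recursively splitting the array and merging sorted halves.
After all merges, the sorted array is [4, 11, 13, 20, 33, 37, 38, 47].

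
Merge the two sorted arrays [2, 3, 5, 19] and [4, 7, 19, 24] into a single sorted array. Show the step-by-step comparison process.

Merging process:

Compare 2 vs 4: take 2 from left. Merged: [2]
Compare 3 vs 4: take 3 from left. Merged: [2, 3]
Compare 5 vs 4: take 4 from right. Merged: [2, 3, 4]
Compare 5 vs 7: take 5 from left. Merged: [2, 3, 4, 5]
Compare 19 vs 7: take 7 from right. Merged: [2, 3, 4, 5, 7]
Compare 19 vs 19: take 19 from left. Merged: [2, 3, 4, 5, 7, 19]
Append remaining from right: [19, 24]. Merged: [2, 3, 4, 5, 7, 19, 19, 24]

Final merged array: [2, 3, 4, 5, 7, 19, 19, 24]
Total comparisons: 6

The merged array is [2, 3, 4, 5, 7, 19, 19, 24], requiring 6 comparisons. The merge step runs in O(n) time where n is the total number of elements.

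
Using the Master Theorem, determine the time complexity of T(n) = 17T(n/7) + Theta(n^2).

Master Theorem for T(n) = 17T(n/7) + O(n^2):

a = 17, b = 7, c = 2
log_b(a) = log_7(17) = 1.4560

Case 3: c = 2 > log_7(17) = 1.4560
T(n) = O(n^2) = O(n^2)

For T(n) = 17T(n/7) + O(n^2): log_7(17) = 1.4560. This is Case 3 of the Master Theorem (c > log_b(a), work dominated by root), giving O(n^2).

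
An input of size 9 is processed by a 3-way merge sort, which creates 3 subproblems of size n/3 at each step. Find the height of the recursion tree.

For divide and conquer with division factor 3:

Problem sizes at each level:
Level 0: 9
Level 1: 3
Level 2: 1

The root is level 0 and the size-1 base case is level 2 (the tree spans levels 0 through 2, i.e. 3 levels counting the root), so the depth is the number of divisions: log_3(9) = 2

The recursion tree depth is log_3(9) = 2. At each level, the problem size is divided by 3, so it takes 2 divisions to reduce to a base case of size 1. The algorithm makes 3 recursive calls at each level.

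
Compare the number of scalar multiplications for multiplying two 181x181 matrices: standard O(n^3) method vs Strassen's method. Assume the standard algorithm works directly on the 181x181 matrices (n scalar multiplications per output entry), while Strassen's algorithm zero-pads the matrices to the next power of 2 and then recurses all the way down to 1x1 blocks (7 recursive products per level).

Matrix multiplication for 181x181 matrices:

Strassen's algorithm requires power-of-2 dimensions. Pad 181x181 to 256x256 (next power of 2).

Standard algorithm: 181^3 = 5929741 multiplications
Strassen's algorithm: 7^(log2(256)) = 7^8 = 5764801 multiplications
Savings: 5929741 - 5764801 = 164940 multiplications

Standard: 5929741 multiplications (181^3). Strassen: 5764801 multiplications (7^8, after padding to 256x256). Strassen reduces 8 recursive multiplications to 7 at each level.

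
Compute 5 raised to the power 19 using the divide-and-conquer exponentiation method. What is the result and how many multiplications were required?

Computing 5^19 by squaring (build up from 5^1; each line after the first costs one multiplication):

5^1 = 5
5^2 = (5^1)^2 = 5^2 = 25
5^4 = (5^2)^2 = 25^2 = 625
5^8 = (5^4)^2 = 625^2 = 390625
5^9 = 5 * 5^8 = 5 * 390625 = 1953125
5^18 = (5^9)^2 = 1953125^2 = 3814697265625
5^19 = 5 * 5^18 = 5 * 3814697265625 = 19073486328125

Result: 19073486328125
Multiplications needed: 6 (6 lines after 5^1)

5^19 = 19073486328125. Using exponentiation by squaring, this requires 6 multiplications. The key idea: if the exponent is even, square the half-power; if odd, multiply by the base once.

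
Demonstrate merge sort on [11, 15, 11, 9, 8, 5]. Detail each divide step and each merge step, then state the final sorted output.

Merge sort trace:

Split: [11, 15, 11, 9, 8, 5] -> [11, 15, 11] and [9, 8, 5]
  Split: [11, 15, 11] -> [11] and [15, 11]
    Split: [15, 11] -> [15] and [11]
    Merge: [15] + [11] -> [11, 15]
  Merge: [11] + [11, 15] -> [11, 11, 15]
  Split: [9, 8, 5] -> [9] and [8, 5]
    Split: [8, 5] -> [8] and [5]
    Merge: [8] + [5] -> [5, 8]
  Merge: [9] + [5, 8] -> [5, 8, 9]
Merge: [11, 11, 15] + [5, 8, 9] -> [5, 8, 9, 11, 11, 15]

Final sorted array: [5, 8, 9, 11, 11, 15]

The merge sort proceeds by recursively splitting the array and merging sorted halves.
After all merges, the sorted array is [5, 8, 9, 11, 11, 15].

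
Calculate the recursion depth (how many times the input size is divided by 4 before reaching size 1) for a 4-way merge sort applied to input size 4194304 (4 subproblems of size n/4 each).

For divide and conquer with division factor 4:

Problem sizes at each level:
Level 0: 4194304
Level 1: 1048576
Level 2: 262144
Level 3: 65536
Level 4: 16384
Level 5: 4096
Level 6: 1024
Level 7: 256
Level 8: 64
Level 9: 16
Level 10: 4
Level 11: 1

The root is level 0 and the size-1 base case is level 11 (the tree spans levels 0 through 11, i.e. 12 levels counting the root), so the depth is the number of divisions: log_4(4194304) = 11

The recursion tree depth is log_4(4194304) = 11. At each level, the problem size is divided by 4, so it takes 11 divisions to reduce to a base case of size 1. The algorithm makes 4 recursive calls at each level.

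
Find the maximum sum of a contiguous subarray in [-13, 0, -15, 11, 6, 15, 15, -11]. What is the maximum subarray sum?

Using Kadane's algorithm on [-13, 0, -15, 11, 6, 15, 15, -11]:

Scanning through the array:
Position 1 (value 0): max_ending_here = 0, max_so_far = 0
Position 2 (value -15): max_ending_here = -15, max_so_far = 0
Position 3 (value 11): max_ending_here = 11, max_so_far = 11
Position 4 (value 6): max_ending_here = 17, max_so_far = 17
Position 5 (value 15): max_ending_here = 32, max_so_far = 32
Position 6 (value 15): max_ending_here = 47, max_so_far = 47
Position 7 (value -11): max_ending_here = 36, max_so_far = 47

Maximum subarray: [11, 6, 15, 15]
Maximum sum: 47

The maximum subarray is [11, 6, 15, 15] with sum 47. This subarray runs from index 3 to index 6.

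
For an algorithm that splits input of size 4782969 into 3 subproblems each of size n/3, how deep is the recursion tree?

For divide and conquer with division factor 3:

Problem sizes at each level:
Level 0: 4782969
Level 1: 1594323
Level 2: 531441
Level 3: 177147
Level 4: 59049
Level 5: 19683
Level 6: 6561
Level 7: 2187
Level 8: 729
Level 9: 243
Level 10: 81
Level 11: 27
Level 12: 9
Level 13: 3
Level 14: 1

The root is level 0 and the size-1 base case is level 14 (the tree spans levels 0 through 14, i.e. 15 levels counting the root), so the depth is the number of divisions: log_3(4782969) = 14

The recursion tree depth is log_3(4782969) = 14. At each level, the problem size is divided by 3, so it takes 14 divisions to reduce to a base case of size 1. The algorithm makes 3 recursive calls at each level.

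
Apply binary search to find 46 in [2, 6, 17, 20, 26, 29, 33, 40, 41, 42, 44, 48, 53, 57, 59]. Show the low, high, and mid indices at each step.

Binary search for 46 in [2, 6, 17, 20, 26, 29, 33, 40, 41, 42, 44, 48, 53, 57, 59]:

lo=0, hi=14, mid=7, arr[mid]=40 -> 40 < 46, search right half
lo=8, hi=14, mid=11, arr[mid]=48 -> 48 > 46, search left half
lo=8, hi=10, mid=9, arr[mid]=42 -> 42 < 46, search right half
lo=10, hi=10, mid=10, arr[mid]=44 -> 44 < 46, search right half
lo=11 > hi=10, target 46 not found

Binary search determines that 46 is not in the array after 4 comparisons. The search space was exhausted without finding the target.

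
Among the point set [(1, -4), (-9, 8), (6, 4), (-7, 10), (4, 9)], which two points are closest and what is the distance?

Computing all pairwise distances among 5 points:

d((1, -4), (-9, 8)) = 15.6205
d((1, -4), (6, 4)) = 9.434
d((1, -4), (-7, 10)) = 16.1245
d((1, -4), (4, 9)) = 13.3417
d((-9, 8), (6, 4)) = 15.5242
d((-9, 8), (-7, 10)) = 2.8284 <-- minimum
d((-9, 8), (4, 9)) = 13.0384
d((6, 4), (-7, 10)) = 14.3178
d((6, 4), (4, 9)) = 5.3852
d((-7, 10), (4, 9)) = 11.0454

Closest pair: (-9, 8) and (-7, 10) with distance 2.8284

The closest pair is (-9, 8) and (-7, 10) with Euclidean distance 2.8284. For 5 points, brute-force pairwise comparison is shown above. For large n, the divide-and-conquer algorithm (sort by x, recurse on halves, check the dividing strip) achieves O(n log n).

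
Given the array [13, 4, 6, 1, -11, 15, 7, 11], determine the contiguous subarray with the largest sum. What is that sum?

Using Kadane's algorithm on [13, 4, 6, 1, -11, 15, 7, 11]:

Scanning through the array:
Position 1 (value 4): max_ending_here = 17, max_so_far = 17
Position 2 (value 6): max_ending_here = 23, max_so_far = 23
Position 3 (value 1): max_ending_here = 24, max_so_far = 24
Position 4 (value -11): max_ending_here = 13, max_so_far = 24
Position 5 (value 15): max_ending_here = 28, max_so_far = 28
Position 6 (value 7): max_ending_here = 35, max_so_far = 35
Position 7 (value 11): max_ending_here = 46, max_so_far = 46

Maximum subarray: [13, 4, 6, 1, -11, 15, 7, 11]
Maximum sum: 46

The maximum subarray is [13, 4, 6, 1, -11, 15, 7, 11] with sum 46. This subarray runs from index 0 to index 7.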